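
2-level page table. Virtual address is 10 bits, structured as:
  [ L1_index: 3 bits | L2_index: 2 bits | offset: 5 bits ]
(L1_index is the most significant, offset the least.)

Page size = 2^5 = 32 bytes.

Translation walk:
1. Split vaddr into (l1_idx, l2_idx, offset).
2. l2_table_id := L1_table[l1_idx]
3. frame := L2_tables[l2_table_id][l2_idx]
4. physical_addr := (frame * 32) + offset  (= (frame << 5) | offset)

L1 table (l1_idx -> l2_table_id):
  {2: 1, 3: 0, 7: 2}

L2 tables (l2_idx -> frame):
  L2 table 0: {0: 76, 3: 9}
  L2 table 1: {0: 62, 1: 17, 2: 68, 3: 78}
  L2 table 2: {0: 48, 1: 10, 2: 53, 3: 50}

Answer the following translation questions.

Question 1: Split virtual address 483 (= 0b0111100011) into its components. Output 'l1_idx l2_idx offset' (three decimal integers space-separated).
Answer: 3 3 3

Derivation:
vaddr = 483 = 0b0111100011
  top 3 bits -> l1_idx = 3
  next 2 bits -> l2_idx = 3
  bottom 5 bits -> offset = 3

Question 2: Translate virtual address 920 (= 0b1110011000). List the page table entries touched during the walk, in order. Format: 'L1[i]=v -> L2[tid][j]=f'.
Answer: L1[7]=2 -> L2[2][0]=48

Derivation:
vaddr = 920 = 0b1110011000
Split: l1_idx=7, l2_idx=0, offset=24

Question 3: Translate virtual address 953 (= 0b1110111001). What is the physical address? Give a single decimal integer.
vaddr = 953 = 0b1110111001
Split: l1_idx=7, l2_idx=1, offset=25
L1[7] = 2
L2[2][1] = 10
paddr = 10 * 32 + 25 = 345

Answer: 345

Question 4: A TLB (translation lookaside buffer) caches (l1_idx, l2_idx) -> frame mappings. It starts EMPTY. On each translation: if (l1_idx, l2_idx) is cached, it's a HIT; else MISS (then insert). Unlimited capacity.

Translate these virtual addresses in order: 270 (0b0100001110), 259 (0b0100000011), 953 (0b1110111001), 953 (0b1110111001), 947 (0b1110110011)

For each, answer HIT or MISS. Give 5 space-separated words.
Answer: MISS HIT MISS HIT HIT

Derivation:
vaddr=270: (2,0) not in TLB -> MISS, insert
vaddr=259: (2,0) in TLB -> HIT
vaddr=953: (7,1) not in TLB -> MISS, insert
vaddr=953: (7,1) in TLB -> HIT
vaddr=947: (7,1) in TLB -> HIT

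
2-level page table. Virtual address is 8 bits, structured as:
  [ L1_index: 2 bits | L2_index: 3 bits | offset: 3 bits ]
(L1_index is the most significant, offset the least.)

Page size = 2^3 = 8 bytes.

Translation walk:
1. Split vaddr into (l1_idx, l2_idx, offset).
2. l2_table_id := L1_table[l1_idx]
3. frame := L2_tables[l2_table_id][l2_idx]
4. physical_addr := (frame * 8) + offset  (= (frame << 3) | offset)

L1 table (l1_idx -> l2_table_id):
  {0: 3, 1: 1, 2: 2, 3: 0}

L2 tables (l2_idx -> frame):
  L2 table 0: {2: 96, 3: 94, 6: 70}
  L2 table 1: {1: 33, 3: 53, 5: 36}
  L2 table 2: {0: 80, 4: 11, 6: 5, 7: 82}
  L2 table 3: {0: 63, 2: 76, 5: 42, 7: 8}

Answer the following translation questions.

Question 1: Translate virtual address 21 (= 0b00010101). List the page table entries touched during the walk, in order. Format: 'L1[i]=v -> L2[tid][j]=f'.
Answer: L1[0]=3 -> L2[3][2]=76

Derivation:
vaddr = 21 = 0b00010101
Split: l1_idx=0, l2_idx=2, offset=5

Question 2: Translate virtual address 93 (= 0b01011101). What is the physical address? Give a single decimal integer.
vaddr = 93 = 0b01011101
Split: l1_idx=1, l2_idx=3, offset=5
L1[1] = 1
L2[1][3] = 53
paddr = 53 * 8 + 5 = 429

Answer: 429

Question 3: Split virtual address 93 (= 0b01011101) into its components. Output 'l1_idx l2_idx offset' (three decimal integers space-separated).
Answer: 1 3 5

Derivation:
vaddr = 93 = 0b01011101
  top 2 bits -> l1_idx = 1
  next 3 bits -> l2_idx = 3
  bottom 3 bits -> offset = 5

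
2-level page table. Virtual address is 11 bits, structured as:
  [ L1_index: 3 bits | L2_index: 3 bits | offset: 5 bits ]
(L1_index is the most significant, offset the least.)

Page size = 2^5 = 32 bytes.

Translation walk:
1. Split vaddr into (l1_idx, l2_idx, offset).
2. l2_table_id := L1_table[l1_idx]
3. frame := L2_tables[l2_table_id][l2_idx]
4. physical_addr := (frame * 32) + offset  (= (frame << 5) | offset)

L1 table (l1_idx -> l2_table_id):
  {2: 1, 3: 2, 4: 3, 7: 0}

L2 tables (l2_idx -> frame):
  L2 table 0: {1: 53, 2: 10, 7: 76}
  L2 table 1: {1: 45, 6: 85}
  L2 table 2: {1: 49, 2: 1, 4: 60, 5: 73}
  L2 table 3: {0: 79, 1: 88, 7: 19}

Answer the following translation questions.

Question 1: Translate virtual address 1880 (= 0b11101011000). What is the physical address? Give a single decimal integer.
Answer: 344

Derivation:
vaddr = 1880 = 0b11101011000
Split: l1_idx=7, l2_idx=2, offset=24
L1[7] = 0
L2[0][2] = 10
paddr = 10 * 32 + 24 = 344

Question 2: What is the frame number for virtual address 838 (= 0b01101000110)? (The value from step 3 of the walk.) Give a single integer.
Answer: 1

Derivation:
vaddr = 838: l1_idx=3, l2_idx=2
L1[3] = 2; L2[2][2] = 1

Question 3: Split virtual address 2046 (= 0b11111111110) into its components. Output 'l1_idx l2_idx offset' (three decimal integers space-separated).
vaddr = 2046 = 0b11111111110
  top 3 bits -> l1_idx = 7
  next 3 bits -> l2_idx = 7
  bottom 5 bits -> offset = 30

Answer: 7 7 30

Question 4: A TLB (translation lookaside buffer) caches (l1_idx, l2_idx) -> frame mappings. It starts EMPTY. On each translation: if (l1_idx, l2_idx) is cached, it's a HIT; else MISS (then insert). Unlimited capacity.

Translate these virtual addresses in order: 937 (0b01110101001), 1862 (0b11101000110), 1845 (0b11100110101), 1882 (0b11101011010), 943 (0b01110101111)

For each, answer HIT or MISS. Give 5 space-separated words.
Answer: MISS MISS MISS HIT HIT

Derivation:
vaddr=937: (3,5) not in TLB -> MISS, insert
vaddr=1862: (7,2) not in TLB -> MISS, insert
vaddr=1845: (7,1) not in TLB -> MISS, insert
vaddr=1882: (7,2) in TLB -> HIT
vaddr=943: (3,5) in TLB -> HIT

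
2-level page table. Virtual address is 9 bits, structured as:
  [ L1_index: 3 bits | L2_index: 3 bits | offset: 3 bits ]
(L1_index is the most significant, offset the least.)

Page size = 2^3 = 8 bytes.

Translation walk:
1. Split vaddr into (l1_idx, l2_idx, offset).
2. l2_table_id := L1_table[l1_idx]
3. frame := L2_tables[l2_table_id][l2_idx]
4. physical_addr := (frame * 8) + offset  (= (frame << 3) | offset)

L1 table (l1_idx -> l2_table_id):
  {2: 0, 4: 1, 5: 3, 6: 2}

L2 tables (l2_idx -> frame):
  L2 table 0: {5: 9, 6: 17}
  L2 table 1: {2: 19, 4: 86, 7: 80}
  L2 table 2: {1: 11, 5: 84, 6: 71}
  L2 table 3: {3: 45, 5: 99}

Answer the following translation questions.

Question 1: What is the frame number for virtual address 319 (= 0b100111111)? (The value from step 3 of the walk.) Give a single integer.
Answer: 80

Derivation:
vaddr = 319: l1_idx=4, l2_idx=7
L1[4] = 1; L2[1][7] = 80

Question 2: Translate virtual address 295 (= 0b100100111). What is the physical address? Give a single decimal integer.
vaddr = 295 = 0b100100111
Split: l1_idx=4, l2_idx=4, offset=7
L1[4] = 1
L2[1][4] = 86
paddr = 86 * 8 + 7 = 695

Answer: 695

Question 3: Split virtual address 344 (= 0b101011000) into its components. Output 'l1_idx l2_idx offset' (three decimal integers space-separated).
Answer: 5 3 0

Derivation:
vaddr = 344 = 0b101011000
  top 3 bits -> l1_idx = 5
  next 3 bits -> l2_idx = 3
  bottom 3 bits -> offset = 0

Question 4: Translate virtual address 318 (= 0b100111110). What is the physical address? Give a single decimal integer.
Answer: 646

Derivation:
vaddr = 318 = 0b100111110
Split: l1_idx=4, l2_idx=7, offset=6
L1[4] = 1
L2[1][7] = 80
paddr = 80 * 8 + 6 = 646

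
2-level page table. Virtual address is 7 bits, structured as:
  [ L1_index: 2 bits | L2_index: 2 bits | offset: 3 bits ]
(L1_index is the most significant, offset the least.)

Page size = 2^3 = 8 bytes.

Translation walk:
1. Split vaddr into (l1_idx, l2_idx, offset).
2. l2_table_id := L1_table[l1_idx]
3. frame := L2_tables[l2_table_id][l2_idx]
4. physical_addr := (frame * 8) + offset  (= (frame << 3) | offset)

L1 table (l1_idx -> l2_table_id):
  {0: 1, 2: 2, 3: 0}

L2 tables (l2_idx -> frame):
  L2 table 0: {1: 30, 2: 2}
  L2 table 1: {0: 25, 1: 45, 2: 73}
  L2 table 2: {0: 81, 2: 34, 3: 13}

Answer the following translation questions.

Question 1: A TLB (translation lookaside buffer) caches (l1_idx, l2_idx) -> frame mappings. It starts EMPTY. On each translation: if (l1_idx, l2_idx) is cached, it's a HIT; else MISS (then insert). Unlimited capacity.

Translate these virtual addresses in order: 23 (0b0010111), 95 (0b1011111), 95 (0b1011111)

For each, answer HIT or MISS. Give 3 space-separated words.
vaddr=23: (0,2) not in TLB -> MISS, insert
vaddr=95: (2,3) not in TLB -> MISS, insert
vaddr=95: (2,3) in TLB -> HIT

Answer: MISS MISS HIT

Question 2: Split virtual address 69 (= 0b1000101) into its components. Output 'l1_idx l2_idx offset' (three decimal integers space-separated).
Answer: 2 0 5

Derivation:
vaddr = 69 = 0b1000101
  top 2 bits -> l1_idx = 2
  next 2 bits -> l2_idx = 0
  bottom 3 bits -> offset = 5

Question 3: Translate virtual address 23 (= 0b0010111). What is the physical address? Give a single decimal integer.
vaddr = 23 = 0b0010111
Split: l1_idx=0, l2_idx=2, offset=7
L1[0] = 1
L2[1][2] = 73
paddr = 73 * 8 + 7 = 591

Answer: 591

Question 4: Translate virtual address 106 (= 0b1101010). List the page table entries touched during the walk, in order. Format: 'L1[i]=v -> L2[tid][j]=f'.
vaddr = 106 = 0b1101010
Split: l1_idx=3, l2_idx=1, offset=2

Answer: L1[3]=0 -> L2[0][1]=30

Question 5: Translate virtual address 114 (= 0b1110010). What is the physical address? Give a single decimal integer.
Answer: 18

Derivation:
vaddr = 114 = 0b1110010
Split: l1_idx=3, l2_idx=2, offset=2
L1[3] = 0
L2[0][2] = 2
paddr = 2 * 8 + 2 = 18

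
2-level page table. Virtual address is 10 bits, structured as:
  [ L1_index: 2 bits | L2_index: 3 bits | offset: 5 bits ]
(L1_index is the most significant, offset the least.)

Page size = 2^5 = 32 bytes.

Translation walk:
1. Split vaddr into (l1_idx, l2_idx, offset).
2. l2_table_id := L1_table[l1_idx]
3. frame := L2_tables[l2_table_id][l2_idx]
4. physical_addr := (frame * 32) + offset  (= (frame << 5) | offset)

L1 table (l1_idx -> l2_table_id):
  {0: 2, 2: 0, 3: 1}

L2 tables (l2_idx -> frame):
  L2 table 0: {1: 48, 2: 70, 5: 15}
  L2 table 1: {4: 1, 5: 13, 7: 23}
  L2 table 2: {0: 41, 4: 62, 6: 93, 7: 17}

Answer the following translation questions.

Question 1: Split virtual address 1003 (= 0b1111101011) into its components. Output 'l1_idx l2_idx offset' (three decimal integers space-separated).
vaddr = 1003 = 0b1111101011
  top 2 bits -> l1_idx = 3
  next 3 bits -> l2_idx = 7
  bottom 5 bits -> offset = 11

Answer: 3 7 11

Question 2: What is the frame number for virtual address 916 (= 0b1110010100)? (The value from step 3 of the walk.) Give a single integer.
vaddr = 916: l1_idx=3, l2_idx=4
L1[3] = 1; L2[1][4] = 1

Answer: 1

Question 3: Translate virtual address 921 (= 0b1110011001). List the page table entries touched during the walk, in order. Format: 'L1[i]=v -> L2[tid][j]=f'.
Answer: L1[3]=1 -> L2[1][4]=1

Derivation:
vaddr = 921 = 0b1110011001
Split: l1_idx=3, l2_idx=4, offset=25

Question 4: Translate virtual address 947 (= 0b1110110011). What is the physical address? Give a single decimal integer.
vaddr = 947 = 0b1110110011
Split: l1_idx=3, l2_idx=5, offset=19
L1[3] = 1
L2[1][5] = 13
paddr = 13 * 32 + 19 = 435

Answer: 435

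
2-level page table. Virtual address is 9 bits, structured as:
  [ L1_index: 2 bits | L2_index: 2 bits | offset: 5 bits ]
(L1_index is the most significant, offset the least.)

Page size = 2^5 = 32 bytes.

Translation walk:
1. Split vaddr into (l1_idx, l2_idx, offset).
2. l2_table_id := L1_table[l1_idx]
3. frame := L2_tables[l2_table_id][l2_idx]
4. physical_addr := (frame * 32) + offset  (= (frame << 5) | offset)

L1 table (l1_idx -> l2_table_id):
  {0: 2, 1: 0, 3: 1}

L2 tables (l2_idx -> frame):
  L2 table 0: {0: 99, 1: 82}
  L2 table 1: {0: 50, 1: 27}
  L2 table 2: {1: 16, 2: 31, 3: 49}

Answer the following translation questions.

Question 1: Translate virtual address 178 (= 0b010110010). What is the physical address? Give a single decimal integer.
vaddr = 178 = 0b010110010
Split: l1_idx=1, l2_idx=1, offset=18
L1[1] = 0
L2[0][1] = 82
paddr = 82 * 32 + 18 = 2642

Answer: 2642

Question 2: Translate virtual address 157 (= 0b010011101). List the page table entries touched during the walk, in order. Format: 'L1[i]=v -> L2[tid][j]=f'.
Answer: L1[1]=0 -> L2[0][0]=99

Derivation:
vaddr = 157 = 0b010011101
Split: l1_idx=1, l2_idx=0, offset=29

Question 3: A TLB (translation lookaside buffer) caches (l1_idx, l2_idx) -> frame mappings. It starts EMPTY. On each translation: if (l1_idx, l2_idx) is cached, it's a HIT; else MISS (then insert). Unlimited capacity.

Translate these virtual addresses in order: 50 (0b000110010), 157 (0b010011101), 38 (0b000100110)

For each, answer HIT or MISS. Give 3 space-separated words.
vaddr=50: (0,1) not in TLB -> MISS, insert
vaddr=157: (1,0) not in TLB -> MISS, insert
vaddr=38: (0,1) in TLB -> HIT

Answer: MISS MISS HIT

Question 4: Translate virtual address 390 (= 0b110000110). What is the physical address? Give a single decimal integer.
Answer: 1606

Derivation:
vaddr = 390 = 0b110000110
Split: l1_idx=3, l2_idx=0, offset=6
L1[3] = 1
L2[1][0] = 50
paddr = 50 * 32 + 6 = 1606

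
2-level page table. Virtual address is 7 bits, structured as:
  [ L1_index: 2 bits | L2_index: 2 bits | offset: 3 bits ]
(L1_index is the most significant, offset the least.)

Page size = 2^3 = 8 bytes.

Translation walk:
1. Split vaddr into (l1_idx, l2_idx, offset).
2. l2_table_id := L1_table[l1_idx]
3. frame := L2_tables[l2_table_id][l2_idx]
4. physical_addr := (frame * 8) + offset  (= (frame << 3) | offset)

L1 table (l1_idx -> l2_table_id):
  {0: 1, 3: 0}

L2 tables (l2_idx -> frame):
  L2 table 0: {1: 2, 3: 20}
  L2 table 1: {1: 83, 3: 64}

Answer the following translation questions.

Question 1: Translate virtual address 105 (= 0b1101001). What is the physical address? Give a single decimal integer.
vaddr = 105 = 0b1101001
Split: l1_idx=3, l2_idx=1, offset=1
L1[3] = 0
L2[0][1] = 2
paddr = 2 * 8 + 1 = 17

Answer: 17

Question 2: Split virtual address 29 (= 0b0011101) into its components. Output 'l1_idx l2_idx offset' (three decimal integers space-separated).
vaddr = 29 = 0b0011101
  top 2 bits -> l1_idx = 0
  next 2 bits -> l2_idx = 3
  bottom 3 bits -> offset = 5

Answer: 0 3 5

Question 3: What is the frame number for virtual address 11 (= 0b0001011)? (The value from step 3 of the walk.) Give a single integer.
Answer: 83

Derivation:
vaddr = 11: l1_idx=0, l2_idx=1
L1[0] = 1; L2[1][1] = 83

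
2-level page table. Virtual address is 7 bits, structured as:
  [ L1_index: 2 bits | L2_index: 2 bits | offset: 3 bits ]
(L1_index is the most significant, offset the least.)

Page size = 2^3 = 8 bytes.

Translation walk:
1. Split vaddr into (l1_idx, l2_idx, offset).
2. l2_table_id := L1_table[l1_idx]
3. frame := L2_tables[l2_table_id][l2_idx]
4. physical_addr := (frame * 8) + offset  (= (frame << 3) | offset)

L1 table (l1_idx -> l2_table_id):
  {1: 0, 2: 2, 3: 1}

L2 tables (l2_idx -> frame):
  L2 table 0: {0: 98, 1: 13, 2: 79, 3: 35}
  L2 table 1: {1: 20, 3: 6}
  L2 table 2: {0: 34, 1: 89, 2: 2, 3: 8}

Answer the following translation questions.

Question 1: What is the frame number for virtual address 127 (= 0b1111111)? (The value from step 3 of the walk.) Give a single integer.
vaddr = 127: l1_idx=3, l2_idx=3
L1[3] = 1; L2[1][3] = 6

Answer: 6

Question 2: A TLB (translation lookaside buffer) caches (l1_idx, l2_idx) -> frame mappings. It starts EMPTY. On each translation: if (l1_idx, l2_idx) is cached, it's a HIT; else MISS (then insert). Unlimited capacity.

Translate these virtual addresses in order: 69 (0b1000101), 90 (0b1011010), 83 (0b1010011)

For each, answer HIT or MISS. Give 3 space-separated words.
Answer: MISS MISS MISS

Derivation:
vaddr=69: (2,0) not in TLB -> MISS, insert
vaddr=90: (2,3) not in TLB -> MISS, insert
vaddr=83: (2,2) not in TLB -> MISS, insert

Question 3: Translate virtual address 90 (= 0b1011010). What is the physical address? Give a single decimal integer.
Answer: 66

Derivation:
vaddr = 90 = 0b1011010
Split: l1_idx=2, l2_idx=3, offset=2
L1[2] = 2
L2[2][3] = 8
paddr = 8 * 8 + 2 = 66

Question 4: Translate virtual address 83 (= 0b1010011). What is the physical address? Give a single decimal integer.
vaddr = 83 = 0b1010011
Split: l1_idx=2, l2_idx=2, offset=3
L1[2] = 2
L2[2][2] = 2
paddr = 2 * 8 + 3 = 19

Answer: 19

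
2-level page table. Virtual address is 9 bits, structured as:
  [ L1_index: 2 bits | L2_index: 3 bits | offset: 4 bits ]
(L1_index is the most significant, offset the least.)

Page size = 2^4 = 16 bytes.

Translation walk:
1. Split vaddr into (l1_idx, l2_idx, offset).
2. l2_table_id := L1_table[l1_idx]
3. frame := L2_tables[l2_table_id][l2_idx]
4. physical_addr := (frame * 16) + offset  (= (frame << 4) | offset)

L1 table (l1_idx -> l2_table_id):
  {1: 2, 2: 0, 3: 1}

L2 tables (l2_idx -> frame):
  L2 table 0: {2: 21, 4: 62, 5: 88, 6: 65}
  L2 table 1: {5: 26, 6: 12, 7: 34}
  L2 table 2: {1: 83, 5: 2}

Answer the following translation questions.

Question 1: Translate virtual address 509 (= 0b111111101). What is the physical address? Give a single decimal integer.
Answer: 557

Derivation:
vaddr = 509 = 0b111111101
Split: l1_idx=3, l2_idx=7, offset=13
L1[3] = 1
L2[1][7] = 34
paddr = 34 * 16 + 13 = 557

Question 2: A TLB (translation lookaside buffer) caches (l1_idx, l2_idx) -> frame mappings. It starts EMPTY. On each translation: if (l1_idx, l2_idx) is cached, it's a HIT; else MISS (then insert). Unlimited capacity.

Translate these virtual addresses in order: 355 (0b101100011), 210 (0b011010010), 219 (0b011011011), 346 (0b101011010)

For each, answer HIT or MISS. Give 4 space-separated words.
Answer: MISS MISS HIT MISS

Derivation:
vaddr=355: (2,6) not in TLB -> MISS, insert
vaddr=210: (1,5) not in TLB -> MISS, insert
vaddr=219: (1,5) in TLB -> HIT
vaddr=346: (2,5) not in TLB -> MISS, insert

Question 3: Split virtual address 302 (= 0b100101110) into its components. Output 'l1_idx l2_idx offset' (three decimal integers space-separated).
vaddr = 302 = 0b100101110
  top 2 bits -> l1_idx = 2
  next 3 bits -> l2_idx = 2
  bottom 4 bits -> offset = 14

Answer: 2 2 14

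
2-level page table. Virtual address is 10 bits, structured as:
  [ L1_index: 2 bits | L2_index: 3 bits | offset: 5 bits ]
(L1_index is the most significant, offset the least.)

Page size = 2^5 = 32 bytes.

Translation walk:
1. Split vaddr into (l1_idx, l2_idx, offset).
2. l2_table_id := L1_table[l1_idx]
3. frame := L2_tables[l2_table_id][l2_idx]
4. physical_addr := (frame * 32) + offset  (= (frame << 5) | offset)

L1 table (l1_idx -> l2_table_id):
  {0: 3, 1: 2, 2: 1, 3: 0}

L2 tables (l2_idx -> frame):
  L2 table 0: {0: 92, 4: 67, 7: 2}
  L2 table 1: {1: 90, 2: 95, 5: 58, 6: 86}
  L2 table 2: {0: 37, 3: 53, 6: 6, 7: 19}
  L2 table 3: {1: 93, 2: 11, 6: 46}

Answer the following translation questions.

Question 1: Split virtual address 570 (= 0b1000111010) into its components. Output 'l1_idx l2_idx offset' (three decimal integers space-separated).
Answer: 2 1 26

Derivation:
vaddr = 570 = 0b1000111010
  top 2 bits -> l1_idx = 2
  next 3 bits -> l2_idx = 1
  bottom 5 bits -> offset = 26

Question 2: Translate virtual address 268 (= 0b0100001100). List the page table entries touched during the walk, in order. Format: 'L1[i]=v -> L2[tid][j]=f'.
Answer: L1[1]=2 -> L2[2][0]=37

Derivation:
vaddr = 268 = 0b0100001100
Split: l1_idx=1, l2_idx=0, offset=12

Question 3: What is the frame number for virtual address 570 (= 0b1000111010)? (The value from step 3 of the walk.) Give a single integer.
Answer: 90

Derivation:
vaddr = 570: l1_idx=2, l2_idx=1
L1[2] = 1; L2[1][1] = 90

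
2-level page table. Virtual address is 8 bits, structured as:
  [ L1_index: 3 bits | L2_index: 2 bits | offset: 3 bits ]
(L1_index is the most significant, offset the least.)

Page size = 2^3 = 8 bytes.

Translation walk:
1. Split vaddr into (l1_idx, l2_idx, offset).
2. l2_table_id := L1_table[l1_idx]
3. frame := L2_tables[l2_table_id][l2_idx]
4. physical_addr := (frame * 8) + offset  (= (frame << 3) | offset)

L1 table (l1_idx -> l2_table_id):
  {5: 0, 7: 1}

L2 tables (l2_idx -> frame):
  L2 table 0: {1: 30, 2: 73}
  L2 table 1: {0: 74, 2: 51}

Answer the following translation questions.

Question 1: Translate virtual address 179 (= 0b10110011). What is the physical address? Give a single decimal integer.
vaddr = 179 = 0b10110011
Split: l1_idx=5, l2_idx=2, offset=3
L1[5] = 0
L2[0][2] = 73
paddr = 73 * 8 + 3 = 587

Answer: 587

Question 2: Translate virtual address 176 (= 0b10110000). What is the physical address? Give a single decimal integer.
Answer: 584

Derivation:
vaddr = 176 = 0b10110000
Split: l1_idx=5, l2_idx=2, offset=0
L1[5] = 0
L2[0][2] = 73
paddr = 73 * 8 + 0 = 584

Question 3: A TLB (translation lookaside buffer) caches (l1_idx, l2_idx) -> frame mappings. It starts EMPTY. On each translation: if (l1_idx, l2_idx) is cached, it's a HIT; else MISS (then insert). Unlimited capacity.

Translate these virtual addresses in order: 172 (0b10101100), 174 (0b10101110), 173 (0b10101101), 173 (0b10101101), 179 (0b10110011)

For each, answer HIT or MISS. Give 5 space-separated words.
vaddr=172: (5,1) not in TLB -> MISS, insert
vaddr=174: (5,1) in TLB -> HIT
vaddr=173: (5,1) in TLB -> HIT
vaddr=173: (5,1) in TLB -> HIT
vaddr=179: (5,2) not in TLB -> MISS, insert

Answer: MISS HIT HIT HIT MISS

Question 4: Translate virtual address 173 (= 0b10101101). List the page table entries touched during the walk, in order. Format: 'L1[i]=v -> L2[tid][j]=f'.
Answer: L1[5]=0 -> L2[0][1]=30

Derivation:
vaddr = 173 = 0b10101101
Split: l1_idx=5, l2_idx=1, offset=5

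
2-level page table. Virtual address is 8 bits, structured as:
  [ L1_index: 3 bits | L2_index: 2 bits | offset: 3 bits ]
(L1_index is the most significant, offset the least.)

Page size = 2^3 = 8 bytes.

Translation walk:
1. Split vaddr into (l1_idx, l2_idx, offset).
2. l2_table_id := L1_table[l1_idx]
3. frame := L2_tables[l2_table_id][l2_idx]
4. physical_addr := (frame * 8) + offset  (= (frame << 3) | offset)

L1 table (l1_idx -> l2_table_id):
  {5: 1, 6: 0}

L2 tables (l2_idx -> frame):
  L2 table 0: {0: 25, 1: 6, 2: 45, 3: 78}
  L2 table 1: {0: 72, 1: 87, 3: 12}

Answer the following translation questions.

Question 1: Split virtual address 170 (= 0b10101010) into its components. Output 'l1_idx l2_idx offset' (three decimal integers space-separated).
Answer: 5 1 2

Derivation:
vaddr = 170 = 0b10101010
  top 3 bits -> l1_idx = 5
  next 2 bits -> l2_idx = 1
  bottom 3 bits -> offset = 2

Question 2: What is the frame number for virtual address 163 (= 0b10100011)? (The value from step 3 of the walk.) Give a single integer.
Answer: 72

Derivation:
vaddr = 163: l1_idx=5, l2_idx=0
L1[5] = 1; L2[1][0] = 72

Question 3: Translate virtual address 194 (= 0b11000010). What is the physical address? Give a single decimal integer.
vaddr = 194 = 0b11000010
Split: l1_idx=6, l2_idx=0, offset=2
L1[6] = 0
L2[0][0] = 25
paddr = 25 * 8 + 2 = 202

Answer: 202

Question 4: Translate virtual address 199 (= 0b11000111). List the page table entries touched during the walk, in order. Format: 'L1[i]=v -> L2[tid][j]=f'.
Answer: L1[6]=0 -> L2[0][0]=25

Derivation:
vaddr = 199 = 0b11000111
Split: l1_idx=6, l2_idx=0, offset=7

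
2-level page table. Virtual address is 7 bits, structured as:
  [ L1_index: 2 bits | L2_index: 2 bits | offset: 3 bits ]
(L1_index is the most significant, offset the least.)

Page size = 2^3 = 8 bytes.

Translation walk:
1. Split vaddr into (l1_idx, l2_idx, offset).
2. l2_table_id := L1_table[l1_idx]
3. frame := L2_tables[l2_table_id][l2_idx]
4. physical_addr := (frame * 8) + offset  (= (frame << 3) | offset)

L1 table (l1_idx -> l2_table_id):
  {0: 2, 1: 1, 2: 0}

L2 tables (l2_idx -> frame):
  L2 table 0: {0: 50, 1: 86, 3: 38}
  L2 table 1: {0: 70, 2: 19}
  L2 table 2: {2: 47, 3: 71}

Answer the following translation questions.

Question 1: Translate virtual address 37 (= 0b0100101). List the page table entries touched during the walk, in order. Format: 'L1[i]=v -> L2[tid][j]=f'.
Answer: L1[1]=1 -> L2[1][0]=70

Derivation:
vaddr = 37 = 0b0100101
Split: l1_idx=1, l2_idx=0, offset=5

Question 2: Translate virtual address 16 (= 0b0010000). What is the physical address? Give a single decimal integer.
vaddr = 16 = 0b0010000
Split: l1_idx=0, l2_idx=2, offset=0
L1[0] = 2
L2[2][2] = 47
paddr = 47 * 8 + 0 = 376

Answer: 376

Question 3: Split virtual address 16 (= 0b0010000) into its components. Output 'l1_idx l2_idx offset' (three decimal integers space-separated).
vaddr = 16 = 0b0010000
  top 2 bits -> l1_idx = 0
  next 2 bits -> l2_idx = 2
  bottom 3 bits -> offset = 0

Answer: 0 2 0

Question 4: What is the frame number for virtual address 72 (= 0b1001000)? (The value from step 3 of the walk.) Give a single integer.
Answer: 86

Derivation:
vaddr = 72: l1_idx=2, l2_idx=1
L1[2] = 0; L2[0][1] = 86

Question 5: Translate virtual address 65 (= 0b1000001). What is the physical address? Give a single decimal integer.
Answer: 401

Derivation:
vaddr = 65 = 0b1000001
Split: l1_idx=2, l2_idx=0, offset=1
L1[2] = 0
L2[0][0] = 50
paddr = 50 * 8 + 1 = 401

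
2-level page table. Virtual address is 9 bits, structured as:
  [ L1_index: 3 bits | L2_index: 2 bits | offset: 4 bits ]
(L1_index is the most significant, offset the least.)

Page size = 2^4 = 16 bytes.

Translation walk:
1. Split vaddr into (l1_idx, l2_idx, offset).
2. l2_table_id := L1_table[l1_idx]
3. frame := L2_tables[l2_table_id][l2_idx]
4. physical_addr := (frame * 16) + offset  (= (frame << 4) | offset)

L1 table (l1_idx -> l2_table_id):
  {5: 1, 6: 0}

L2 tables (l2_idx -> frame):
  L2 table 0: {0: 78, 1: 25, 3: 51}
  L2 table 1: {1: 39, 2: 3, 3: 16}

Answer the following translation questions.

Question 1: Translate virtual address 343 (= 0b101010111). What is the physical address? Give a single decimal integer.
Answer: 631

Derivation:
vaddr = 343 = 0b101010111
Split: l1_idx=5, l2_idx=1, offset=7
L1[5] = 1
L2[1][1] = 39
paddr = 39 * 16 + 7 = 631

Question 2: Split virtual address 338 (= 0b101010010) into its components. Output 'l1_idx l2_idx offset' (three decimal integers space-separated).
vaddr = 338 = 0b101010010
  top 3 bits -> l1_idx = 5
  next 2 bits -> l2_idx = 1
  bottom 4 bits -> offset = 2

Answer: 5 1 2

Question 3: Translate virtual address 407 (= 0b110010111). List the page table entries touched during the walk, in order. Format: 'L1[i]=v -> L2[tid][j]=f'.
vaddr = 407 = 0b110010111
Split: l1_idx=6, l2_idx=1, offset=7

Answer: L1[6]=0 -> L2[0][1]=25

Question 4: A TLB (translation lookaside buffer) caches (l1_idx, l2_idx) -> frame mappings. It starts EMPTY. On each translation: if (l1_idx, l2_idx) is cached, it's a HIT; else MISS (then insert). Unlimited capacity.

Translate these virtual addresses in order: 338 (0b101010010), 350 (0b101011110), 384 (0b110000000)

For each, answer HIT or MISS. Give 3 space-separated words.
Answer: MISS HIT MISS

Derivation:
vaddr=338: (5,1) not in TLB -> MISS, insert
vaddr=350: (5,1) in TLB -> HIT
vaddr=384: (6,0) not in TLB -> MISS, insert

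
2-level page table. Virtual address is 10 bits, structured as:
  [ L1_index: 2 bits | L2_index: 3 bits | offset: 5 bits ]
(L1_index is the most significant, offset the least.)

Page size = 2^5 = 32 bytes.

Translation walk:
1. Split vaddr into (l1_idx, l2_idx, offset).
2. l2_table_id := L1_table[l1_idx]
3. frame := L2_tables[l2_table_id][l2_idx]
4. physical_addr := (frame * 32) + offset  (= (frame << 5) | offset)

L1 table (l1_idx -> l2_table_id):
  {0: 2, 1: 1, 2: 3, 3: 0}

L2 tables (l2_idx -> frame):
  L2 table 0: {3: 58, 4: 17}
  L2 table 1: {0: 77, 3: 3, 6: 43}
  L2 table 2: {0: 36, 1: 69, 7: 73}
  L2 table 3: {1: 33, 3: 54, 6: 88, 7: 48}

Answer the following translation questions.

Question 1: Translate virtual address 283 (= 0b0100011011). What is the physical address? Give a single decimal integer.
vaddr = 283 = 0b0100011011
Split: l1_idx=1, l2_idx=0, offset=27
L1[1] = 1
L2[1][0] = 77
paddr = 77 * 32 + 27 = 2491

Answer: 2491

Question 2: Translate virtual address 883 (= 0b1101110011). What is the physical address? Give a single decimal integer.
vaddr = 883 = 0b1101110011
Split: l1_idx=3, l2_idx=3, offset=19
L1[3] = 0
L2[0][3] = 58
paddr = 58 * 32 + 19 = 1875

Answer: 1875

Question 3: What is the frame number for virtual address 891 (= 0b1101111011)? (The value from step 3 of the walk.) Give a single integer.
vaddr = 891: l1_idx=3, l2_idx=3
L1[3] = 0; L2[0][3] = 58

Answer: 58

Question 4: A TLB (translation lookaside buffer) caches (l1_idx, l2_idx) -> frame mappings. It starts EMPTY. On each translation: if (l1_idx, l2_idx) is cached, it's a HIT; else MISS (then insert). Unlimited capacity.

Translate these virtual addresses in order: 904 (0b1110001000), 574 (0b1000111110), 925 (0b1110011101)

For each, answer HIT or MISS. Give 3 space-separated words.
vaddr=904: (3,4) not in TLB -> MISS, insert
vaddr=574: (2,1) not in TLB -> MISS, insert
vaddr=925: (3,4) in TLB -> HIT

Answer: MISS MISS HIT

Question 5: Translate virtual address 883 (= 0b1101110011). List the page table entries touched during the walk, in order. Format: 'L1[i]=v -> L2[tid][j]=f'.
Answer: L1[3]=0 -> L2[0][3]=58

Derivation:
vaddr = 883 = 0b1101110011
Split: l1_idx=3, l2_idx=3, offset=19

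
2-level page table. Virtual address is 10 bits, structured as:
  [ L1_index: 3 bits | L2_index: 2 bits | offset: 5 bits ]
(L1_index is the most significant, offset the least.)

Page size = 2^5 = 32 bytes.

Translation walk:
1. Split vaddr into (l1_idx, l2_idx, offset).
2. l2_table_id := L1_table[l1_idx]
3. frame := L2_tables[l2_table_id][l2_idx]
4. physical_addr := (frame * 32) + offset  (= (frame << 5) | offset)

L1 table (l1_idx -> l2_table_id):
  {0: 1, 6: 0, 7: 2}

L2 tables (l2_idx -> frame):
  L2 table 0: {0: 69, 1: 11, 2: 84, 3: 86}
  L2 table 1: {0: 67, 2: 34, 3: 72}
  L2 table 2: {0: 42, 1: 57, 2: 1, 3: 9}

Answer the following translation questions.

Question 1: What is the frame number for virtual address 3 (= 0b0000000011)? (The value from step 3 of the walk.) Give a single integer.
Answer: 67

Derivation:
vaddr = 3: l1_idx=0, l2_idx=0
L1[0] = 1; L2[1][0] = 67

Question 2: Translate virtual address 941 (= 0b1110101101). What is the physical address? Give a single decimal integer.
Answer: 1837

Derivation:
vaddr = 941 = 0b1110101101
Split: l1_idx=7, l2_idx=1, offset=13
L1[7] = 2
L2[2][1] = 57
paddr = 57 * 32 + 13 = 1837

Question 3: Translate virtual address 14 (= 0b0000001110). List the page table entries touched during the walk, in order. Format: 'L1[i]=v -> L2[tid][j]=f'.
vaddr = 14 = 0b0000001110
Split: l1_idx=0, l2_idx=0, offset=14

Answer: L1[0]=1 -> L2[1][0]=67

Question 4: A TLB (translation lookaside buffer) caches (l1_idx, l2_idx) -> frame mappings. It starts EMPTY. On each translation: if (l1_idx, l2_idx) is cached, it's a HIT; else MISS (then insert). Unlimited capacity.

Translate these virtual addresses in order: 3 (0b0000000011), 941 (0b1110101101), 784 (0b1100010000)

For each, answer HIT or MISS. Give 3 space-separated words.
Answer: MISS MISS MISS

Derivation:
vaddr=3: (0,0) not in TLB -> MISS, insert
vaddr=941: (7,1) not in TLB -> MISS, insert
vaddr=784: (6,0) not in TLB -> MISS, insert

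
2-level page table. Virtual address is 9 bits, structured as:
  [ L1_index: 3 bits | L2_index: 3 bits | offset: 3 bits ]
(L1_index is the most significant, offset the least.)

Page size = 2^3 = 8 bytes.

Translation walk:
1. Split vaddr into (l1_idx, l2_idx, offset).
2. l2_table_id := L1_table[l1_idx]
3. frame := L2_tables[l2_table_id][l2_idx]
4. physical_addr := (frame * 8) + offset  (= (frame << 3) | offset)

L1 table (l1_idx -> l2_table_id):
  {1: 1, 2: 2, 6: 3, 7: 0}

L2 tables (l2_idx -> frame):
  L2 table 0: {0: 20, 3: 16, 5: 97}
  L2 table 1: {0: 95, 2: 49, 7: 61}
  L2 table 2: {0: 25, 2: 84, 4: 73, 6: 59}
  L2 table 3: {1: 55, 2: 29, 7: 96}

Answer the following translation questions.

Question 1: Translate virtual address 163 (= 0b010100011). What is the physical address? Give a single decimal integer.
Answer: 587

Derivation:
vaddr = 163 = 0b010100011
Split: l1_idx=2, l2_idx=4, offset=3
L1[2] = 2
L2[2][4] = 73
paddr = 73 * 8 + 3 = 587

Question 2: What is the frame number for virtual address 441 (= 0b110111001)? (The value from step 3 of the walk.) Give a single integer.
vaddr = 441: l1_idx=6, l2_idx=7
L1[6] = 3; L2[3][7] = 96

Answer: 96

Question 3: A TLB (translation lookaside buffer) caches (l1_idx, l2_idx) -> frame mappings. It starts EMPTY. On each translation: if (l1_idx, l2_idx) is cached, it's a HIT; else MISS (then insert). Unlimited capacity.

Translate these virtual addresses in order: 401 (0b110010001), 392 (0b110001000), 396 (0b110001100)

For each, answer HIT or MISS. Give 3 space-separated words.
vaddr=401: (6,2) not in TLB -> MISS, insert
vaddr=392: (6,1) not in TLB -> MISS, insert
vaddr=396: (6,1) in TLB -> HIT

Answer: MISS MISS HIT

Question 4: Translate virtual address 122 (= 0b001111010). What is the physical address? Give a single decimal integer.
vaddr = 122 = 0b001111010
Split: l1_idx=1, l2_idx=7, offset=2
L1[1] = 1
L2[1][7] = 61
paddr = 61 * 8 + 2 = 490

Answer: 490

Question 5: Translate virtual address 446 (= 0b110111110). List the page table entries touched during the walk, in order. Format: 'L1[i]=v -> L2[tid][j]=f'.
vaddr = 446 = 0b110111110
Split: l1_idx=6, l2_idx=7, offset=6

Answer: L1[6]=3 -> L2[3][7]=96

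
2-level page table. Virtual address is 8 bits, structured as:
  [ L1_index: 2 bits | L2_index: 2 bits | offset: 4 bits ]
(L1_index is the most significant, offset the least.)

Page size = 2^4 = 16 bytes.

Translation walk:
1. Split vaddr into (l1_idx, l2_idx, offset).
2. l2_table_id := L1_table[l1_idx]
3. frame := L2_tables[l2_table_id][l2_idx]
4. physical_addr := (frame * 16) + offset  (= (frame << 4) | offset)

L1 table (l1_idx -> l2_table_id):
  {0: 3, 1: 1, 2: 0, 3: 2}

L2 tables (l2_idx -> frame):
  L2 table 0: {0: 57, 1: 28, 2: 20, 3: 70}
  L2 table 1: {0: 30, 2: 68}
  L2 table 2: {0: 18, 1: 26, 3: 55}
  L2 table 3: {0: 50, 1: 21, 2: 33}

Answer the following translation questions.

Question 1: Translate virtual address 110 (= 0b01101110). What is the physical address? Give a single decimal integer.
vaddr = 110 = 0b01101110
Split: l1_idx=1, l2_idx=2, offset=14
L1[1] = 1
L2[1][2] = 68
paddr = 68 * 16 + 14 = 1102

Answer: 1102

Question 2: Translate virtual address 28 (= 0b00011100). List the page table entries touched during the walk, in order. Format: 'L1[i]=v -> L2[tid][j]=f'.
Answer: L1[0]=3 -> L2[3][1]=21

Derivation:
vaddr = 28 = 0b00011100
Split: l1_idx=0, l2_idx=1, offset=12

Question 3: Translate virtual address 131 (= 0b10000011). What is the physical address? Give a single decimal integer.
vaddr = 131 = 0b10000011
Split: l1_idx=2, l2_idx=0, offset=3
L1[2] = 0
L2[0][0] = 57
paddr = 57 * 16 + 3 = 915

Answer: 915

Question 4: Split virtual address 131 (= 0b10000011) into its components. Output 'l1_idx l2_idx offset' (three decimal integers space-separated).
Answer: 2 0 3

Derivation:
vaddr = 131 = 0b10000011
  top 2 bits -> l1_idx = 2
  next 2 bits -> l2_idx = 0
  bottom 4 bits -> offset = 3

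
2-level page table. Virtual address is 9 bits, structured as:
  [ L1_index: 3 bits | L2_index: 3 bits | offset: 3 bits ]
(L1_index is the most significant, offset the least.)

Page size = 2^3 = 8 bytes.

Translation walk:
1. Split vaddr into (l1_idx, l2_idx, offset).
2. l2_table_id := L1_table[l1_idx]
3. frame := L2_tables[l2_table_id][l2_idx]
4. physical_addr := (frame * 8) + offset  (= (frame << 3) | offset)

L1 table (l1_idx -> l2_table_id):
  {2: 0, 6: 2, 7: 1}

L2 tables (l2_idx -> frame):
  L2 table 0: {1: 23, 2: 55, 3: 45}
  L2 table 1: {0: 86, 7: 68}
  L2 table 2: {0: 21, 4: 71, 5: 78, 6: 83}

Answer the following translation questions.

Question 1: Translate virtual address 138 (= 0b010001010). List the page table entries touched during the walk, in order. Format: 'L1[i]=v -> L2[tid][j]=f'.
Answer: L1[2]=0 -> L2[0][1]=23

Derivation:
vaddr = 138 = 0b010001010
Split: l1_idx=2, l2_idx=1, offset=2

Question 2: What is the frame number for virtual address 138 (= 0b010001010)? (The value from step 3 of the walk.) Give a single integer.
vaddr = 138: l1_idx=2, l2_idx=1
L1[2] = 0; L2[0][1] = 23

Answer: 23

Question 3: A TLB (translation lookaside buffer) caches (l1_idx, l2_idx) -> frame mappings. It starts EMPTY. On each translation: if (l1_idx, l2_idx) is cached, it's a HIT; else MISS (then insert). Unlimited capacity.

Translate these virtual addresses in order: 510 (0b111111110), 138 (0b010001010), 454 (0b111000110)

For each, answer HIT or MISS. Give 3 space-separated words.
Answer: MISS MISS MISS

Derivation:
vaddr=510: (7,7) not in TLB -> MISS, insert
vaddr=138: (2,1) not in TLB -> MISS, insert
vaddr=454: (7,0) not in TLB -> MISS, insert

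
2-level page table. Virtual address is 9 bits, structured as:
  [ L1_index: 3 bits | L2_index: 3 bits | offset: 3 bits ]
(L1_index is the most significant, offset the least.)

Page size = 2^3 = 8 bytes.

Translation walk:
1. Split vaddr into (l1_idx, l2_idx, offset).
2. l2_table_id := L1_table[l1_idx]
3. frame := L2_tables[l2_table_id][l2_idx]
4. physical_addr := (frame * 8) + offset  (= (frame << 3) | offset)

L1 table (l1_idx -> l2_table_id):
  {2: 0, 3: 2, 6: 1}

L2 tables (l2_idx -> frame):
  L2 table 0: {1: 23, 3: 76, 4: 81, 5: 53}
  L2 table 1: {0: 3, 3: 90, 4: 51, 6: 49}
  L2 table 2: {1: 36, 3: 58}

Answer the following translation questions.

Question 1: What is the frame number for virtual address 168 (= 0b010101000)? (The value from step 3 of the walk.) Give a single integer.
vaddr = 168: l1_idx=2, l2_idx=5
L1[2] = 0; L2[0][5] = 53

Answer: 53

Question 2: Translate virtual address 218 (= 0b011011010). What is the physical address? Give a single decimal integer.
Answer: 466

Derivation:
vaddr = 218 = 0b011011010
Split: l1_idx=3, l2_idx=3, offset=2
L1[3] = 2
L2[2][3] = 58
paddr = 58 * 8 + 2 = 466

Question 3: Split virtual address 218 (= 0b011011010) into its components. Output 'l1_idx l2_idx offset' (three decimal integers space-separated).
Answer: 3 3 2

Derivation:
vaddr = 218 = 0b011011010
  top 3 bits -> l1_idx = 3
  next 3 bits -> l2_idx = 3
  bottom 3 bits -> offset = 2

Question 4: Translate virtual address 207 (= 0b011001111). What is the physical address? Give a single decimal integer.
vaddr = 207 = 0b011001111
Split: l1_idx=3, l2_idx=1, offset=7
L1[3] = 2
L2[2][1] = 36
paddr = 36 * 8 + 7 = 295

Answer: 295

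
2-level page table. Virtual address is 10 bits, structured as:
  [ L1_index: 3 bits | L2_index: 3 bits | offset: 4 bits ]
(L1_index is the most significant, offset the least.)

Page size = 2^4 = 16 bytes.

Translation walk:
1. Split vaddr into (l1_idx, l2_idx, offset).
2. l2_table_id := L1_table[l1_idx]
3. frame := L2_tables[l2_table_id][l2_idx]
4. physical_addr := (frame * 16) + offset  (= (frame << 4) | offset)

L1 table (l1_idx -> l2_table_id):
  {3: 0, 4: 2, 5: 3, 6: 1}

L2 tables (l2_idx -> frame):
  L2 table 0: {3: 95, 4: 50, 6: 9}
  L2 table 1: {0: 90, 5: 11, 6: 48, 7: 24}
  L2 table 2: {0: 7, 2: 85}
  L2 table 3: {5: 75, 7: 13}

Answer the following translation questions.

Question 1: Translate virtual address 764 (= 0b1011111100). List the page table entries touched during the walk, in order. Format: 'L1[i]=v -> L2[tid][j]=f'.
vaddr = 764 = 0b1011111100
Split: l1_idx=5, l2_idx=7, offset=12

Answer: L1[5]=3 -> L2[3][7]=13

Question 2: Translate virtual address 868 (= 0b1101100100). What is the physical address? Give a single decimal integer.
Answer: 772

Derivation:
vaddr = 868 = 0b1101100100
Split: l1_idx=6, l2_idx=6, offset=4
L1[6] = 1
L2[1][6] = 48
paddr = 48 * 16 + 4 = 772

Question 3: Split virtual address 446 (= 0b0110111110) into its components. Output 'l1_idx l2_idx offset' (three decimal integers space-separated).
vaddr = 446 = 0b0110111110
  top 3 bits -> l1_idx = 3
  next 3 bits -> l2_idx = 3
  bottom 4 bits -> offset = 14

Answer: 3 3 14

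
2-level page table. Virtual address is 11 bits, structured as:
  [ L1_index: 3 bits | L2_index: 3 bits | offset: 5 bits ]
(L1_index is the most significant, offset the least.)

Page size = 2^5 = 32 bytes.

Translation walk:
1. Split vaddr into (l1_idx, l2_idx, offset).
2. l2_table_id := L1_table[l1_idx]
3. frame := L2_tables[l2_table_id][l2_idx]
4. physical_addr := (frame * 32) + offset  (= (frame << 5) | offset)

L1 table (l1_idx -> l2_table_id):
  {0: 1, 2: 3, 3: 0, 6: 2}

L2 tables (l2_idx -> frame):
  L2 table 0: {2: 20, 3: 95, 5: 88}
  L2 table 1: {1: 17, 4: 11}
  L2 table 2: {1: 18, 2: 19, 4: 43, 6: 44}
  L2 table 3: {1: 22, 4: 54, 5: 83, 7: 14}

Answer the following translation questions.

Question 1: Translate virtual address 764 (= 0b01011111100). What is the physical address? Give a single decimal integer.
vaddr = 764 = 0b01011111100
Split: l1_idx=2, l2_idx=7, offset=28
L1[2] = 3
L2[3][7] = 14
paddr = 14 * 32 + 28 = 476

Answer: 476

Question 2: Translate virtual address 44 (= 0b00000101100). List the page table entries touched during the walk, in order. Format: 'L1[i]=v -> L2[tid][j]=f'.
Answer: L1[0]=1 -> L2[1][1]=17

Derivation:
vaddr = 44 = 0b00000101100
Split: l1_idx=0, l2_idx=1, offset=12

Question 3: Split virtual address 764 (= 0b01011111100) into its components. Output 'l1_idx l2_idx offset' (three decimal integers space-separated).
vaddr = 764 = 0b01011111100
  top 3 bits -> l1_idx = 2
  next 3 bits -> l2_idx = 7
  bottom 5 bits -> offset = 28

Answer: 2 7 28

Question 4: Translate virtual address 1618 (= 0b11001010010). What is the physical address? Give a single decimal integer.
Answer: 626

Derivation:
vaddr = 1618 = 0b11001010010
Split: l1_idx=6, l2_idx=2, offset=18
L1[6] = 2
L2[2][2] = 19
paddr = 19 * 32 + 18 = 626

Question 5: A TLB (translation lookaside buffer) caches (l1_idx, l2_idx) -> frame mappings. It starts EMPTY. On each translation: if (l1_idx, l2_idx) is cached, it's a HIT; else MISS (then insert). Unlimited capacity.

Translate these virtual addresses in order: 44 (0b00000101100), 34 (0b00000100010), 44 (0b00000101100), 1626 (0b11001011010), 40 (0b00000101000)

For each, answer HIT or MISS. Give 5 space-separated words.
vaddr=44: (0,1) not in TLB -> MISS, insert
vaddr=34: (0,1) in TLB -> HIT
vaddr=44: (0,1) in TLB -> HIT
vaddr=1626: (6,2) not in TLB -> MISS, insert
vaddr=40: (0,1) in TLB -> HIT

Answer: MISS HIT HIT MISS HIT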